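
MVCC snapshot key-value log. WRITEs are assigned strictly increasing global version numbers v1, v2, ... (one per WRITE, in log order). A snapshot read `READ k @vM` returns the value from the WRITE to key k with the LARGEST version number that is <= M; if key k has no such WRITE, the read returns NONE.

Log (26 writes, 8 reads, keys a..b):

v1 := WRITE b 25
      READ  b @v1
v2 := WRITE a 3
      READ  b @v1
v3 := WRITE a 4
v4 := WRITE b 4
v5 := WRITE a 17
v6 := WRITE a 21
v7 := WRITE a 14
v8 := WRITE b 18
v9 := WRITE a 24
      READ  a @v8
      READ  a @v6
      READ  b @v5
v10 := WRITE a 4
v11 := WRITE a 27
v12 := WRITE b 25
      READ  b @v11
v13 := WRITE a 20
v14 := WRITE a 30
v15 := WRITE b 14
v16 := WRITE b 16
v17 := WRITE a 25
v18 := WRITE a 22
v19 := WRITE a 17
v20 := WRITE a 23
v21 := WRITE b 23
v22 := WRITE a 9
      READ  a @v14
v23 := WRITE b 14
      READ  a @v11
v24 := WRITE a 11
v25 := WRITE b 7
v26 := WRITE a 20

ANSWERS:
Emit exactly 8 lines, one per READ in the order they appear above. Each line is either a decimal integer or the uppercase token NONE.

v1: WRITE b=25  (b history now [(1, 25)])
READ b @v1: history=[(1, 25)] -> pick v1 -> 25
v2: WRITE a=3  (a history now [(2, 3)])
READ b @v1: history=[(1, 25)] -> pick v1 -> 25
v3: WRITE a=4  (a history now [(2, 3), (3, 4)])
v4: WRITE b=4  (b history now [(1, 25), (4, 4)])
v5: WRITE a=17  (a history now [(2, 3), (3, 4), (5, 17)])
v6: WRITE a=21  (a history now [(2, 3), (3, 4), (5, 17), (6, 21)])
v7: WRITE a=14  (a history now [(2, 3), (3, 4), (5, 17), (6, 21), (7, 14)])
v8: WRITE b=18  (b history now [(1, 25), (4, 4), (8, 18)])
v9: WRITE a=24  (a history now [(2, 3), (3, 4), (5, 17), (6, 21), (7, 14), (9, 24)])
READ a @v8: history=[(2, 3), (3, 4), (5, 17), (6, 21), (7, 14), (9, 24)] -> pick v7 -> 14
READ a @v6: history=[(2, 3), (3, 4), (5, 17), (6, 21), (7, 14), (9, 24)] -> pick v6 -> 21
READ b @v5: history=[(1, 25), (4, 4), (8, 18)] -> pick v4 -> 4
v10: WRITE a=4  (a history now [(2, 3), (3, 4), (5, 17), (6, 21), (7, 14), (9, 24), (10, 4)])
v11: WRITE a=27  (a history now [(2, 3), (3, 4), (5, 17), (6, 21), (7, 14), (9, 24), (10, 4), (11, 27)])
v12: WRITE b=25  (b history now [(1, 25), (4, 4), (8, 18), (12, 25)])
READ b @v11: history=[(1, 25), (4, 4), (8, 18), (12, 25)] -> pick v8 -> 18
v13: WRITE a=20  (a history now [(2, 3), (3, 4), (5, 17), (6, 21), (7, 14), (9, 24), (10, 4), (11, 27), (13, 20)])
v14: WRITE a=30  (a history now [(2, 3), (3, 4), (5, 17), (6, 21), (7, 14), (9, 24), (10, 4), (11, 27), (13, 20), (14, 30)])
v15: WRITE b=14  (b history now [(1, 25), (4, 4), (8, 18), (12, 25), (15, 14)])
v16: WRITE b=16  (b history now [(1, 25), (4, 4), (8, 18), (12, 25), (15, 14), (16, 16)])
v17: WRITE a=25  (a history now [(2, 3), (3, 4), (5, 17), (6, 21), (7, 14), (9, 24), (10, 4), (11, 27), (13, 20), (14, 30), (17, 25)])
v18: WRITE a=22  (a history now [(2, 3), (3, 4), (5, 17), (6, 21), (7, 14), (9, 24), (10, 4), (11, 27), (13, 20), (14, 30), (17, 25), (18, 22)])
v19: WRITE a=17  (a history now [(2, 3), (3, 4), (5, 17), (6, 21), (7, 14), (9, 24), (10, 4), (11, 27), (13, 20), (14, 30), (17, 25), (18, 22), (19, 17)])
v20: WRITE a=23  (a history now [(2, 3), (3, 4), (5, 17), (6, 21), (7, 14), (9, 24), (10, 4), (11, 27), (13, 20), (14, 30), (17, 25), (18, 22), (19, 17), (20, 23)])
v21: WRITE b=23  (b history now [(1, 25), (4, 4), (8, 18), (12, 25), (15, 14), (16, 16), (21, 23)])
v22: WRITE a=9  (a history now [(2, 3), (3, 4), (5, 17), (6, 21), (7, 14), (9, 24), (10, 4), (11, 27), (13, 20), (14, 30), (17, 25), (18, 22), (19, 17), (20, 23), (22, 9)])
READ a @v14: history=[(2, 3), (3, 4), (5, 17), (6, 21), (7, 14), (9, 24), (10, 4), (11, 27), (13, 20), (14, 30), (17, 25), (18, 22), (19, 17), (20, 23), (22, 9)] -> pick v14 -> 30
v23: WRITE b=14  (b history now [(1, 25), (4, 4), (8, 18), (12, 25), (15, 14), (16, 16), (21, 23), (23, 14)])
READ a @v11: history=[(2, 3), (3, 4), (5, 17), (6, 21), (7, 14), (9, 24), (10, 4), (11, 27), (13, 20), (14, 30), (17, 25), (18, 22), (19, 17), (20, 23), (22, 9)] -> pick v11 -> 27
v24: WRITE a=11  (a history now [(2, 3), (3, 4), (5, 17), (6, 21), (7, 14), (9, 24), (10, 4), (11, 27), (13, 20), (14, 30), (17, 25), (18, 22), (19, 17), (20, 23), (22, 9), (24, 11)])
v25: WRITE b=7  (b history now [(1, 25), (4, 4), (8, 18), (12, 25), (15, 14), (16, 16), (21, 23), (23, 14), (25, 7)])
v26: WRITE a=20  (a history now [(2, 3), (3, 4), (5, 17), (6, 21), (7, 14), (9, 24), (10, 4), (11, 27), (13, 20), (14, 30), (17, 25), (18, 22), (19, 17), (20, 23), (22, 9), (24, 11), (26, 20)])

Answer: 25
25
14
21
4
18
30
27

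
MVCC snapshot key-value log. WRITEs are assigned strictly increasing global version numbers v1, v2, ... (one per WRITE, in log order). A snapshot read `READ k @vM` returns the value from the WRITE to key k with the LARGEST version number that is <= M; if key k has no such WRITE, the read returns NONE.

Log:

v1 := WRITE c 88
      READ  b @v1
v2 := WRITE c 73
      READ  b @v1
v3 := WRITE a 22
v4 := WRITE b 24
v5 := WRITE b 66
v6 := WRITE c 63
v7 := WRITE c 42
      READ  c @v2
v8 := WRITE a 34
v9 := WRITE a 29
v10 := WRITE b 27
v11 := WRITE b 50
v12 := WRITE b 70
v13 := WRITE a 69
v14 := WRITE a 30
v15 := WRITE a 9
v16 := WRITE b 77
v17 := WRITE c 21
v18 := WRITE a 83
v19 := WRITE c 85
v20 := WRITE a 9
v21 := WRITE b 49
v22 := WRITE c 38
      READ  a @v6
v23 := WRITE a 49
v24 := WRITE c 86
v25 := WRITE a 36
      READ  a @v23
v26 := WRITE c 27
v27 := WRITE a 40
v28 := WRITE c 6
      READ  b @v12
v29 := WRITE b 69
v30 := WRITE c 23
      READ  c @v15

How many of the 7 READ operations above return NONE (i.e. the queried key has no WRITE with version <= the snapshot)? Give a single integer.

Answer: 2

Derivation:
v1: WRITE c=88  (c history now [(1, 88)])
READ b @v1: history=[] -> no version <= 1 -> NONE
v2: WRITE c=73  (c history now [(1, 88), (2, 73)])
READ b @v1: history=[] -> no version <= 1 -> NONE
v3: WRITE a=22  (a history now [(3, 22)])
v4: WRITE b=24  (b history now [(4, 24)])
v5: WRITE b=66  (b history now [(4, 24), (5, 66)])
v6: WRITE c=63  (c history now [(1, 88), (2, 73), (6, 63)])
v7: WRITE c=42  (c history now [(1, 88), (2, 73), (6, 63), (7, 42)])
READ c @v2: history=[(1, 88), (2, 73), (6, 63), (7, 42)] -> pick v2 -> 73
v8: WRITE a=34  (a history now [(3, 22), (8, 34)])
v9: WRITE a=29  (a history now [(3, 22), (8, 34), (9, 29)])
v10: WRITE b=27  (b history now [(4, 24), (5, 66), (10, 27)])
v11: WRITE b=50  (b history now [(4, 24), (5, 66), (10, 27), (11, 50)])
v12: WRITE b=70  (b history now [(4, 24), (5, 66), (10, 27), (11, 50), (12, 70)])
v13: WRITE a=69  (a history now [(3, 22), (8, 34), (9, 29), (13, 69)])
v14: WRITE a=30  (a history now [(3, 22), (8, 34), (9, 29), (13, 69), (14, 30)])
v15: WRITE a=9  (a history now [(3, 22), (8, 34), (9, 29), (13, 69), (14, 30), (15, 9)])
v16: WRITE b=77  (b history now [(4, 24), (5, 66), (10, 27), (11, 50), (12, 70), (16, 77)])
v17: WRITE c=21  (c history now [(1, 88), (2, 73), (6, 63), (7, 42), (17, 21)])
v18: WRITE a=83  (a history now [(3, 22), (8, 34), (9, 29), (13, 69), (14, 30), (15, 9), (18, 83)])
v19: WRITE c=85  (c history now [(1, 88), (2, 73), (6, 63), (7, 42), (17, 21), (19, 85)])
v20: WRITE a=9  (a history now [(3, 22), (8, 34), (9, 29), (13, 69), (14, 30), (15, 9), (18, 83), (20, 9)])
v21: WRITE b=49  (b history now [(4, 24), (5, 66), (10, 27), (11, 50), (12, 70), (16, 77), (21, 49)])
v22: WRITE c=38  (c history now [(1, 88), (2, 73), (6, 63), (7, 42), (17, 21), (19, 85), (22, 38)])
READ a @v6: history=[(3, 22), (8, 34), (9, 29), (13, 69), (14, 30), (15, 9), (18, 83), (20, 9)] -> pick v3 -> 22
v23: WRITE a=49  (a history now [(3, 22), (8, 34), (9, 29), (13, 69), (14, 30), (15, 9), (18, 83), (20, 9), (23, 49)])
v24: WRITE c=86  (c history now [(1, 88), (2, 73), (6, 63), (7, 42), (17, 21), (19, 85), (22, 38), (24, 86)])
v25: WRITE a=36  (a history now [(3, 22), (8, 34), (9, 29), (13, 69), (14, 30), (15, 9), (18, 83), (20, 9), (23, 49), (25, 36)])
READ a @v23: history=[(3, 22), (8, 34), (9, 29), (13, 69), (14, 30), (15, 9), (18, 83), (20, 9), (23, 49), (25, 36)] -> pick v23 -> 49
v26: WRITE c=27  (c history now [(1, 88), (2, 73), (6, 63), (7, 42), (17, 21), (19, 85), (22, 38), (24, 86), (26, 27)])
v27: WRITE a=40  (a history now [(3, 22), (8, 34), (9, 29), (13, 69), (14, 30), (15, 9), (18, 83), (20, 9), (23, 49), (25, 36), (27, 40)])
v28: WRITE c=6  (c history now [(1, 88), (2, 73), (6, 63), (7, 42), (17, 21), (19, 85), (22, 38), (24, 86), (26, 27), (28, 6)])
READ b @v12: history=[(4, 24), (5, 66), (10, 27), (11, 50), (12, 70), (16, 77), (21, 49)] -> pick v12 -> 70
v29: WRITE b=69  (b history now [(4, 24), (5, 66), (10, 27), (11, 50), (12, 70), (16, 77), (21, 49), (29, 69)])
v30: WRITE c=23  (c history now [(1, 88), (2, 73), (6, 63), (7, 42), (17, 21), (19, 85), (22, 38), (24, 86), (26, 27), (28, 6), (30, 23)])
READ c @v15: history=[(1, 88), (2, 73), (6, 63), (7, 42), (17, 21), (19, 85), (22, 38), (24, 86), (26, 27), (28, 6), (30, 23)] -> pick v7 -> 42
Read results in order: ['NONE', 'NONE', '73', '22', '49', '70', '42']
NONE count = 2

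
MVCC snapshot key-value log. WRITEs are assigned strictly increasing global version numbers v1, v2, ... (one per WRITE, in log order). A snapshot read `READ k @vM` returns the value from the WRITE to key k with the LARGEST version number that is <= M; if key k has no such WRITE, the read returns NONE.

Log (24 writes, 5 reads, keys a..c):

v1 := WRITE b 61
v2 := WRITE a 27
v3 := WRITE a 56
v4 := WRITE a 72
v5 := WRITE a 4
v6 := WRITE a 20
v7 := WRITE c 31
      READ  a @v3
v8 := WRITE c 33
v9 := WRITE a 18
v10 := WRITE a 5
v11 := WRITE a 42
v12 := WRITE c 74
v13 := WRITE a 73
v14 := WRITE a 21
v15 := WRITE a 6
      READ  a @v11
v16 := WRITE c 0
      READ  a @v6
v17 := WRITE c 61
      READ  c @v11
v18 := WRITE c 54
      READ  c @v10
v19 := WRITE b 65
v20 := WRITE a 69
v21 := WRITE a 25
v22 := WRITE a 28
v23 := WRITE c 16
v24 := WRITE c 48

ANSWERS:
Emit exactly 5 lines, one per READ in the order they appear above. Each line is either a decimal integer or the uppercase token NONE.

v1: WRITE b=61  (b history now [(1, 61)])
v2: WRITE a=27  (a history now [(2, 27)])
v3: WRITE a=56  (a history now [(2, 27), (3, 56)])
v4: WRITE a=72  (a history now [(2, 27), (3, 56), (4, 72)])
v5: WRITE a=4  (a history now [(2, 27), (3, 56), (4, 72), (5, 4)])
v6: WRITE a=20  (a history now [(2, 27), (3, 56), (4, 72), (5, 4), (6, 20)])
v7: WRITE c=31  (c history now [(7, 31)])
READ a @v3: history=[(2, 27), (3, 56), (4, 72), (5, 4), (6, 20)] -> pick v3 -> 56
v8: WRITE c=33  (c history now [(7, 31), (8, 33)])
v9: WRITE a=18  (a history now [(2, 27), (3, 56), (4, 72), (5, 4), (6, 20), (9, 18)])
v10: WRITE a=5  (a history now [(2, 27), (3, 56), (4, 72), (5, 4), (6, 20), (9, 18), (10, 5)])
v11: WRITE a=42  (a history now [(2, 27), (3, 56), (4, 72), (5, 4), (6, 20), (9, 18), (10, 5), (11, 42)])
v12: WRITE c=74  (c history now [(7, 31), (8, 33), (12, 74)])
v13: WRITE a=73  (a history now [(2, 27), (3, 56), (4, 72), (5, 4), (6, 20), (9, 18), (10, 5), (11, 42), (13, 73)])
v14: WRITE a=21  (a history now [(2, 27), (3, 56), (4, 72), (5, 4), (6, 20), (9, 18), (10, 5), (11, 42), (13, 73), (14, 21)])
v15: WRITE a=6  (a history now [(2, 27), (3, 56), (4, 72), (5, 4), (6, 20), (9, 18), (10, 5), (11, 42), (13, 73), (14, 21), (15, 6)])
READ a @v11: history=[(2, 27), (3, 56), (4, 72), (5, 4), (6, 20), (9, 18), (10, 5), (11, 42), (13, 73), (14, 21), (15, 6)] -> pick v11 -> 42
v16: WRITE c=0  (c history now [(7, 31), (8, 33), (12, 74), (16, 0)])
READ a @v6: history=[(2, 27), (3, 56), (4, 72), (5, 4), (6, 20), (9, 18), (10, 5), (11, 42), (13, 73), (14, 21), (15, 6)] -> pick v6 -> 20
v17: WRITE c=61  (c history now [(7, 31), (8, 33), (12, 74), (16, 0), (17, 61)])
READ c @v11: history=[(7, 31), (8, 33), (12, 74), (16, 0), (17, 61)] -> pick v8 -> 33
v18: WRITE c=54  (c history now [(7, 31), (8, 33), (12, 74), (16, 0), (17, 61), (18, 54)])
READ c @v10: history=[(7, 31), (8, 33), (12, 74), (16, 0), (17, 61), (18, 54)] -> pick v8 -> 33
v19: WRITE b=65  (b history now [(1, 61), (19, 65)])
v20: WRITE a=69  (a history now [(2, 27), (3, 56), (4, 72), (5, 4), (6, 20), (9, 18), (10, 5), (11, 42), (13, 73), (14, 21), (15, 6), (20, 69)])
v21: WRITE a=25  (a history now [(2, 27), (3, 56), (4, 72), (5, 4), (6, 20), (9, 18), (10, 5), (11, 42), (13, 73), (14, 21), (15, 6), (20, 69), (21, 25)])
v22: WRITE a=28  (a history now [(2, 27), (3, 56), (4, 72), (5, 4), (6, 20), (9, 18), (10, 5), (11, 42), (13, 73), (14, 21), (15, 6), (20, 69), (21, 25), (22, 28)])
v23: WRITE c=16  (c history now [(7, 31), (8, 33), (12, 74), (16, 0), (17, 61), (18, 54), (23, 16)])
v24: WRITE c=48  (c history now [(7, 31), (8, 33), (12, 74), (16, 0), (17, 61), (18, 54), (23, 16), (24, 48)])

Answer: 56
42
20
33
33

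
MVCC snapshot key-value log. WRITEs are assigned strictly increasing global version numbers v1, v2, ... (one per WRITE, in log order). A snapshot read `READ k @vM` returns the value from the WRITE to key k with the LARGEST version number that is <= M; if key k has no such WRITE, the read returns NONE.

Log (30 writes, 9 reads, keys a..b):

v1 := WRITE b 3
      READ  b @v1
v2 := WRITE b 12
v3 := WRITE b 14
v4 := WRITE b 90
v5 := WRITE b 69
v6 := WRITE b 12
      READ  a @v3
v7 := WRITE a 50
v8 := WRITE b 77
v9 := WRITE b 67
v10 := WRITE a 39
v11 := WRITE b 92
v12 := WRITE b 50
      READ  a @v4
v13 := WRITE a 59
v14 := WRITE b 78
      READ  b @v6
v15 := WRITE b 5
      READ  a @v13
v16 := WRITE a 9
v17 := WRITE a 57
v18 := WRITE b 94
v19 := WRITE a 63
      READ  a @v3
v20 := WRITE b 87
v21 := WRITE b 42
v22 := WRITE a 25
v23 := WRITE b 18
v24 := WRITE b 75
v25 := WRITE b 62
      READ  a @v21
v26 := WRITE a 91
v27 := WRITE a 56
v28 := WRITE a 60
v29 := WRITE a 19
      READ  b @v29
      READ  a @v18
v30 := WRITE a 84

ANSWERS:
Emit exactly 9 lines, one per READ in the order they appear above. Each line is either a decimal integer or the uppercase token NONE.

v1: WRITE b=3  (b history now [(1, 3)])
READ b @v1: history=[(1, 3)] -> pick v1 -> 3
v2: WRITE b=12  (b history now [(1, 3), (2, 12)])
v3: WRITE b=14  (b history now [(1, 3), (2, 12), (3, 14)])
v4: WRITE b=90  (b history now [(1, 3), (2, 12), (3, 14), (4, 90)])
v5: WRITE b=69  (b history now [(1, 3), (2, 12), (3, 14), (4, 90), (5, 69)])
v6: WRITE b=12  (b history now [(1, 3), (2, 12), (3, 14), (4, 90), (5, 69), (6, 12)])
READ a @v3: history=[] -> no version <= 3 -> NONE
v7: WRITE a=50  (a history now [(7, 50)])
v8: WRITE b=77  (b history now [(1, 3), (2, 12), (3, 14), (4, 90), (5, 69), (6, 12), (8, 77)])
v9: WRITE b=67  (b history now [(1, 3), (2, 12), (3, 14), (4, 90), (5, 69), (6, 12), (8, 77), (9, 67)])
v10: WRITE a=39  (a history now [(7, 50), (10, 39)])
v11: WRITE b=92  (b history now [(1, 3), (2, 12), (3, 14), (4, 90), (5, 69), (6, 12), (8, 77), (9, 67), (11, 92)])
v12: WRITE b=50  (b history now [(1, 3), (2, 12), (3, 14), (4, 90), (5, 69), (6, 12), (8, 77), (9, 67), (11, 92), (12, 50)])
READ a @v4: history=[(7, 50), (10, 39)] -> no version <= 4 -> NONE
v13: WRITE a=59  (a history now [(7, 50), (10, 39), (13, 59)])
v14: WRITE b=78  (b history now [(1, 3), (2, 12), (3, 14), (4, 90), (5, 69), (6, 12), (8, 77), (9, 67), (11, 92), (12, 50), (14, 78)])
READ b @v6: history=[(1, 3), (2, 12), (3, 14), (4, 90), (5, 69), (6, 12), (8, 77), (9, 67), (11, 92), (12, 50), (14, 78)] -> pick v6 -> 12
v15: WRITE b=5  (b history now [(1, 3), (2, 12), (3, 14), (4, 90), (5, 69), (6, 12), (8, 77), (9, 67), (11, 92), (12, 50), (14, 78), (15, 5)])
READ a @v13: history=[(7, 50), (10, 39), (13, 59)] -> pick v13 -> 59
v16: WRITE a=9  (a history now [(7, 50), (10, 39), (13, 59), (16, 9)])
v17: WRITE a=57  (a history now [(7, 50), (10, 39), (13, 59), (16, 9), (17, 57)])
v18: WRITE b=94  (b history now [(1, 3), (2, 12), (3, 14), (4, 90), (5, 69), (6, 12), (8, 77), (9, 67), (11, 92), (12, 50), (14, 78), (15, 5), (18, 94)])
v19: WRITE a=63  (a history now [(7, 50), (10, 39), (13, 59), (16, 9), (17, 57), (19, 63)])
READ a @v3: history=[(7, 50), (10, 39), (13, 59), (16, 9), (17, 57), (19, 63)] -> no version <= 3 -> NONE
v20: WRITE b=87  (b history now [(1, 3), (2, 12), (3, 14), (4, 90), (5, 69), (6, 12), (8, 77), (9, 67), (11, 92), (12, 50), (14, 78), (15, 5), (18, 94), (20, 87)])
v21: WRITE b=42  (b history now [(1, 3), (2, 12), (3, 14), (4, 90), (5, 69), (6, 12), (8, 77), (9, 67), (11, 92), (12, 50), (14, 78), (15, 5), (18, 94), (20, 87), (21, 42)])
v22: WRITE a=25  (a history now [(7, 50), (10, 39), (13, 59), (16, 9), (17, 57), (19, 63), (22, 25)])
v23: WRITE b=18  (b history now [(1, 3), (2, 12), (3, 14), (4, 90), (5, 69), (6, 12), (8, 77), (9, 67), (11, 92), (12, 50), (14, 78), (15, 5), (18, 94), (20, 87), (21, 42), (23, 18)])
v24: WRITE b=75  (b history now [(1, 3), (2, 12), (3, 14), (4, 90), (5, 69), (6, 12), (8, 77), (9, 67), (11, 92), (12, 50), (14, 78), (15, 5), (18, 94), (20, 87), (21, 42), (23, 18), (24, 75)])
v25: WRITE b=62  (b history now [(1, 3), (2, 12), (3, 14), (4, 90), (5, 69), (6, 12), (8, 77), (9, 67), (11, 92), (12, 50), (14, 78), (15, 5), (18, 94), (20, 87), (21, 42), (23, 18), (24, 75), (25, 62)])
READ a @v21: history=[(7, 50), (10, 39), (13, 59), (16, 9), (17, 57), (19, 63), (22, 25)] -> pick v19 -> 63
v26: WRITE a=91  (a history now [(7, 50), (10, 39), (13, 59), (16, 9), (17, 57), (19, 63), (22, 25), (26, 91)])
v27: WRITE a=56  (a history now [(7, 50), (10, 39), (13, 59), (16, 9), (17, 57), (19, 63), (22, 25), (26, 91), (27, 56)])
v28: WRITE a=60  (a history now [(7, 50), (10, 39), (13, 59), (16, 9), (17, 57), (19, 63), (22, 25), (26, 91), (27, 56), (28, 60)])
v29: WRITE a=19  (a history now [(7, 50), (10, 39), (13, 59), (16, 9), (17, 57), (19, 63), (22, 25), (26, 91), (27, 56), (28, 60), (29, 19)])
READ b @v29: history=[(1, 3), (2, 12), (3, 14), (4, 90), (5, 69), (6, 12), (8, 77), (9, 67), (11, 92), (12, 50), (14, 78), (15, 5), (18, 94), (20, 87), (21, 42), (23, 18), (24, 75), (25, 62)] -> pick v25 -> 62
READ a @v18: history=[(7, 50), (10, 39), (13, 59), (16, 9), (17, 57), (19, 63), (22, 25), (26, 91), (27, 56), (28, 60), (29, 19)] -> pick v17 -> 57
v30: WRITE a=84  (a history now [(7, 50), (10, 39), (13, 59), (16, 9), (17, 57), (19, 63), (22, 25), (26, 91), (27, 56), (28, 60), (29, 19), (30, 84)])

Answer: 3
NONE
NONE
12
59
NONE
63
62
57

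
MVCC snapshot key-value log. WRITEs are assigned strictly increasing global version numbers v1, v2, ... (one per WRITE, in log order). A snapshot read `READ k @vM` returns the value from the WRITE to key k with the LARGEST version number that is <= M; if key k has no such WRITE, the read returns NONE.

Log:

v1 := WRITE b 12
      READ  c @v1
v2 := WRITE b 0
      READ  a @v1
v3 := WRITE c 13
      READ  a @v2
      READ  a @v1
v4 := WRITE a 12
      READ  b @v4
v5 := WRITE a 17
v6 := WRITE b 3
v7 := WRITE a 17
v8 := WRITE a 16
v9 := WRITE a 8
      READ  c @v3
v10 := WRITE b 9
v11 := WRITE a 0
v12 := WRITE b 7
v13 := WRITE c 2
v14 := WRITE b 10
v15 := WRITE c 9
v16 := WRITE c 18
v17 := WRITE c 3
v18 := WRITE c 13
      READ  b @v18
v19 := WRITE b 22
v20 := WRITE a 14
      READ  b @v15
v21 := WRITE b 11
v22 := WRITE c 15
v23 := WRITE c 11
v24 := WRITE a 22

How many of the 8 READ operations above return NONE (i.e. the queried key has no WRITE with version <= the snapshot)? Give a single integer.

v1: WRITE b=12  (b history now [(1, 12)])
READ c @v1: history=[] -> no version <= 1 -> NONE
v2: WRITE b=0  (b history now [(1, 12), (2, 0)])
READ a @v1: history=[] -> no version <= 1 -> NONE
v3: WRITE c=13  (c history now [(3, 13)])
READ a @v2: history=[] -> no version <= 2 -> NONE
READ a @v1: history=[] -> no version <= 1 -> NONE
v4: WRITE a=12  (a history now [(4, 12)])
READ b @v4: history=[(1, 12), (2, 0)] -> pick v2 -> 0
v5: WRITE a=17  (a history now [(4, 12), (5, 17)])
v6: WRITE b=3  (b history now [(1, 12), (2, 0), (6, 3)])
v7: WRITE a=17  (a history now [(4, 12), (5, 17), (7, 17)])
v8: WRITE a=16  (a history now [(4, 12), (5, 17), (7, 17), (8, 16)])
v9: WRITE a=8  (a history now [(4, 12), (5, 17), (7, 17), (8, 16), (9, 8)])
READ c @v3: history=[(3, 13)] -> pick v3 -> 13
v10: WRITE b=9  (b history now [(1, 12), (2, 0), (6, 3), (10, 9)])
v11: WRITE a=0  (a history now [(4, 12), (5, 17), (7, 17), (8, 16), (9, 8), (11, 0)])
v12: WRITE b=7  (b history now [(1, 12), (2, 0), (6, 3), (10, 9), (12, 7)])
v13: WRITE c=2  (c history now [(3, 13), (13, 2)])
v14: WRITE b=10  (b history now [(1, 12), (2, 0), (6, 3), (10, 9), (12, 7), (14, 10)])
v15: WRITE c=9  (c history now [(3, 13), (13, 2), (15, 9)])
v16: WRITE c=18  (c history now [(3, 13), (13, 2), (15, 9), (16, 18)])
v17: WRITE c=3  (c history now [(3, 13), (13, 2), (15, 9), (16, 18), (17, 3)])
v18: WRITE c=13  (c history now [(3, 13), (13, 2), (15, 9), (16, 18), (17, 3), (18, 13)])
READ b @v18: history=[(1, 12), (2, 0), (6, 3), (10, 9), (12, 7), (14, 10)] -> pick v14 -> 10
v19: WRITE b=22  (b history now [(1, 12), (2, 0), (6, 3), (10, 9), (12, 7), (14, 10), (19, 22)])
v20: WRITE a=14  (a history now [(4, 12), (5, 17), (7, 17), (8, 16), (9, 8), (11, 0), (20, 14)])
READ b @v15: history=[(1, 12), (2, 0), (6, 3), (10, 9), (12, 7), (14, 10), (19, 22)] -> pick v14 -> 10
v21: WRITE b=11  (b history now [(1, 12), (2, 0), (6, 3), (10, 9), (12, 7), (14, 10), (19, 22), (21, 11)])
v22: WRITE c=15  (c history now [(3, 13), (13, 2), (15, 9), (16, 18), (17, 3), (18, 13), (22, 15)])
v23: WRITE c=11  (c history now [(3, 13), (13, 2), (15, 9), (16, 18), (17, 3), (18, 13), (22, 15), (23, 11)])
v24: WRITE a=22  (a history now [(4, 12), (5, 17), (7, 17), (8, 16), (9, 8), (11, 0), (20, 14), (24, 22)])
Read results in order: ['NONE', 'NONE', 'NONE', 'NONE', '0', '13', '10', '10']
NONE count = 4

Answer: 4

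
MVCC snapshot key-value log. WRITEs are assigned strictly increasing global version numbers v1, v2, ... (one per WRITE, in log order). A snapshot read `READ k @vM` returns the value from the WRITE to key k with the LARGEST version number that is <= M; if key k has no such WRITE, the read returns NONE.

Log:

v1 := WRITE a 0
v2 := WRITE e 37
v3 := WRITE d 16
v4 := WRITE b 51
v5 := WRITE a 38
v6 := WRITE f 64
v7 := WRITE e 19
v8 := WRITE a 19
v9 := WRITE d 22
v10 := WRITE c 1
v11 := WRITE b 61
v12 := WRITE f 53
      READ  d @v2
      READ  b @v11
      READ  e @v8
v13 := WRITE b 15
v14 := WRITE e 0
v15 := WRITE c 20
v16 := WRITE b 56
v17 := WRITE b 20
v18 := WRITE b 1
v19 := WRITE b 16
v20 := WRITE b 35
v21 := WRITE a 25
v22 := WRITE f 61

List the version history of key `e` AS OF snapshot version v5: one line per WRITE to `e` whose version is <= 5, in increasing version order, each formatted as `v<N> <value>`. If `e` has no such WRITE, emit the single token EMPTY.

Answer: v2 37

Derivation:
Scan writes for key=e with version <= 5:
  v1 WRITE a 0 -> skip
  v2 WRITE e 37 -> keep
  v3 WRITE d 16 -> skip
  v4 WRITE b 51 -> skip
  v5 WRITE a 38 -> skip
  v6 WRITE f 64 -> skip
  v7 WRITE e 19 -> drop (> snap)
  v8 WRITE a 19 -> skip
  v9 WRITE d 22 -> skip
  v10 WRITE c 1 -> skip
  v11 WRITE b 61 -> skip
  v12 WRITE f 53 -> skip
  v13 WRITE b 15 -> skip
  v14 WRITE e 0 -> drop (> snap)
  v15 WRITE c 20 -> skip
  v16 WRITE b 56 -> skip
  v17 WRITE b 20 -> skip
  v18 WRITE b 1 -> skip
  v19 WRITE b 16 -> skip
  v20 WRITE b 35 -> skip
  v21 WRITE a 25 -> skip
  v22 WRITE f 61 -> skip
Collected: [(2, 37)]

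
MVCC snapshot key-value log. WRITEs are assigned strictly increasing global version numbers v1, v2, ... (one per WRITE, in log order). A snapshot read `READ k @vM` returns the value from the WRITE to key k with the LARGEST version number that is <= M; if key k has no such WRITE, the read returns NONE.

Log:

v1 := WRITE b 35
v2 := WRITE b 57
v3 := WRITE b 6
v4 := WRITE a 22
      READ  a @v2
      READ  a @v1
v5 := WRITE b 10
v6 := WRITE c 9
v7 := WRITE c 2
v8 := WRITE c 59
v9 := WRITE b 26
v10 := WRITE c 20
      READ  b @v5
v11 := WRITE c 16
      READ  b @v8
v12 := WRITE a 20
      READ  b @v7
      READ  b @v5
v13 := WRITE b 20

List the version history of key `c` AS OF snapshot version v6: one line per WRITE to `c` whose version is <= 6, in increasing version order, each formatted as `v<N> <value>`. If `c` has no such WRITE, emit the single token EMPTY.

Scan writes for key=c with version <= 6:
  v1 WRITE b 35 -> skip
  v2 WRITE b 57 -> skip
  v3 WRITE b 6 -> skip
  v4 WRITE a 22 -> skip
  v5 WRITE b 10 -> skip
  v6 WRITE c 9 -> keep
  v7 WRITE c 2 -> drop (> snap)
  v8 WRITE c 59 -> drop (> snap)
  v9 WRITE b 26 -> skip
  v10 WRITE c 20 -> drop (> snap)
  v11 WRITE c 16 -> drop (> snap)
  v12 WRITE a 20 -> skip
  v13 WRITE b 20 -> skip
Collected: [(6, 9)]

Answer: v6 9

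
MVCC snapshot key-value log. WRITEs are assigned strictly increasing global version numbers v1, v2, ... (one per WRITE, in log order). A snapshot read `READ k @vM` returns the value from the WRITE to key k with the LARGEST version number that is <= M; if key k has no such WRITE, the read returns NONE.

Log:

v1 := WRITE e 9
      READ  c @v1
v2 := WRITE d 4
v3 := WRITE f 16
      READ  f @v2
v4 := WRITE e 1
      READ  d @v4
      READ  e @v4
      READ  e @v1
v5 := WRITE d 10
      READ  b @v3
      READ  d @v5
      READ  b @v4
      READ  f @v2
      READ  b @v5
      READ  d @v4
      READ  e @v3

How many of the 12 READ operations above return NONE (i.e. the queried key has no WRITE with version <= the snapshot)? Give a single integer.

v1: WRITE e=9  (e history now [(1, 9)])
READ c @v1: history=[] -> no version <= 1 -> NONE
v2: WRITE d=4  (d history now [(2, 4)])
v3: WRITE f=16  (f history now [(3, 16)])
READ f @v2: history=[(3, 16)] -> no version <= 2 -> NONE
v4: WRITE e=1  (e history now [(1, 9), (4, 1)])
READ d @v4: history=[(2, 4)] -> pick v2 -> 4
READ e @v4: history=[(1, 9), (4, 1)] -> pick v4 -> 1
READ e @v1: history=[(1, 9), (4, 1)] -> pick v1 -> 9
v5: WRITE d=10  (d history now [(2, 4), (5, 10)])
READ b @v3: history=[] -> no version <= 3 -> NONE
READ d @v5: history=[(2, 4), (5, 10)] -> pick v5 -> 10
READ b @v4: history=[] -> no version <= 4 -> NONE
READ f @v2: history=[(3, 16)] -> no version <= 2 -> NONE
READ b @v5: history=[] -> no version <= 5 -> NONE
READ d @v4: history=[(2, 4), (5, 10)] -> pick v2 -> 4
READ e @v3: history=[(1, 9), (4, 1)] -> pick v1 -> 9
Read results in order: ['NONE', 'NONE', '4', '1', '9', 'NONE', '10', 'NONE', 'NONE', 'NONE', '4', '9']
NONE count = 6

Answer: 6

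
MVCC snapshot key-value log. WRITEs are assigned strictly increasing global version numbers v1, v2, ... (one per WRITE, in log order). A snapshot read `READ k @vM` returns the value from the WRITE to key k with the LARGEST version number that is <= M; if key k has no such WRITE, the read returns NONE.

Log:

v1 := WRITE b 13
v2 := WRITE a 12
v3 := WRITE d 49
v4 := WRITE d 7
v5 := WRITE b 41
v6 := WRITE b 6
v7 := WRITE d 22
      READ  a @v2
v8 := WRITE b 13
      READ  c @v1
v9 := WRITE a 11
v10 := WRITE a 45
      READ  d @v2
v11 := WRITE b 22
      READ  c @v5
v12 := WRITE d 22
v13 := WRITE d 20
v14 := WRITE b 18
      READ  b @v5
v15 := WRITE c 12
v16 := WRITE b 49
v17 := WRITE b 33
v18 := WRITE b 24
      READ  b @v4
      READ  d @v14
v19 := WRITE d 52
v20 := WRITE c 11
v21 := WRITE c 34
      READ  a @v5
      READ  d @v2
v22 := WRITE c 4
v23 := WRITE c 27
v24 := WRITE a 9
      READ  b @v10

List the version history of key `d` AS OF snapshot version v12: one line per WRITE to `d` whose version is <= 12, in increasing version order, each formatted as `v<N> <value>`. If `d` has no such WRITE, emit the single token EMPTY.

Answer: v3 49
v4 7
v7 22
v12 22

Derivation:
Scan writes for key=d with version <= 12:
  v1 WRITE b 13 -> skip
  v2 WRITE a 12 -> skip
  v3 WRITE d 49 -> keep
  v4 WRITE d 7 -> keep
  v5 WRITE b 41 -> skip
  v6 WRITE b 6 -> skip
  v7 WRITE d 22 -> keep
  v8 WRITE b 13 -> skip
  v9 WRITE a 11 -> skip
  v10 WRITE a 45 -> skip
  v11 WRITE b 22 -> skip
  v12 WRITE d 22 -> keep
  v13 WRITE d 20 -> drop (> snap)
  v14 WRITE b 18 -> skip
  v15 WRITE c 12 -> skip
  v16 WRITE b 49 -> skip
  v17 WRITE b 33 -> skip
  v18 WRITE b 24 -> skip
  v19 WRITE d 52 -> drop (> snap)
  v20 WRITE c 11 -> skip
  v21 WRITE c 34 -> skip
  v22 WRITE c 4 -> skip
  v23 WRITE c 27 -> skip
  v24 WRITE a 9 -> skip
Collected: [(3, 49), (4, 7), (7, 22), (12, 22)]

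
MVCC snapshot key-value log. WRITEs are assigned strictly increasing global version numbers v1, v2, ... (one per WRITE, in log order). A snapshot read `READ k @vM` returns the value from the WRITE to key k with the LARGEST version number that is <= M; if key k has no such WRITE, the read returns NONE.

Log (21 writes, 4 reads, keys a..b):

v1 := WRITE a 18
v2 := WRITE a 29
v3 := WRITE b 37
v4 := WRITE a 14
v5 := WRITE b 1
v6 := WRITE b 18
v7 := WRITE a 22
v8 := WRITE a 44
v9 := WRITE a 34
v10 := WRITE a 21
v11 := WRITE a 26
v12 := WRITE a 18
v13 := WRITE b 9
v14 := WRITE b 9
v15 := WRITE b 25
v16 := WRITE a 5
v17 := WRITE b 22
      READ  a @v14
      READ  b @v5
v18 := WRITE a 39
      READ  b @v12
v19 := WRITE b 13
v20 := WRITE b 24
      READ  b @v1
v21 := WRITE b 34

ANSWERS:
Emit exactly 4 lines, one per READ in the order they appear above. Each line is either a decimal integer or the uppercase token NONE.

Answer: 18
1
18
NONE

Derivation:
v1: WRITE a=18  (a history now [(1, 18)])
v2: WRITE a=29  (a history now [(1, 18), (2, 29)])
v3: WRITE b=37  (b history now [(3, 37)])
v4: WRITE a=14  (a history now [(1, 18), (2, 29), (4, 14)])
v5: WRITE b=1  (b history now [(3, 37), (5, 1)])
v6: WRITE b=18  (b history now [(3, 37), (5, 1), (6, 18)])
v7: WRITE a=22  (a history now [(1, 18), (2, 29), (4, 14), (7, 22)])
v8: WRITE a=44  (a history now [(1, 18), (2, 29), (4, 14), (7, 22), (8, 44)])
v9: WRITE a=34  (a history now [(1, 18), (2, 29), (4, 14), (7, 22), (8, 44), (9, 34)])
v10: WRITE a=21  (a history now [(1, 18), (2, 29), (4, 14), (7, 22), (8, 44), (9, 34), (10, 21)])
v11: WRITE a=26  (a history now [(1, 18), (2, 29), (4, 14), (7, 22), (8, 44), (9, 34), (10, 21), (11, 26)])
v12: WRITE a=18  (a history now [(1, 18), (2, 29), (4, 14), (7, 22), (8, 44), (9, 34), (10, 21), (11, 26), (12, 18)])
v13: WRITE b=9  (b history now [(3, 37), (5, 1), (6, 18), (13, 9)])
v14: WRITE b=9  (b history now [(3, 37), (5, 1), (6, 18), (13, 9), (14, 9)])
v15: WRITE b=25  (b history now [(3, 37), (5, 1), (6, 18), (13, 9), (14, 9), (15, 25)])
v16: WRITE a=5  (a history now [(1, 18), (2, 29), (4, 14), (7, 22), (8, 44), (9, 34), (10, 21), (11, 26), (12, 18), (16, 5)])
v17: WRITE b=22  (b history now [(3, 37), (5, 1), (6, 18), (13, 9), (14, 9), (15, 25), (17, 22)])
READ a @v14: history=[(1, 18), (2, 29), (4, 14), (7, 22), (8, 44), (9, 34), (10, 21), (11, 26), (12, 18), (16, 5)] -> pick v12 -> 18
READ b @v5: history=[(3, 37), (5, 1), (6, 18), (13, 9), (14, 9), (15, 25), (17, 22)] -> pick v5 -> 1
v18: WRITE a=39  (a history now [(1, 18), (2, 29), (4, 14), (7, 22), (8, 44), (9, 34), (10, 21), (11, 26), (12, 18), (16, 5), (18, 39)])
READ b @v12: history=[(3, 37), (5, 1), (6, 18), (13, 9), (14, 9), (15, 25), (17, 22)] -> pick v6 -> 18
v19: WRITE b=13  (b history now [(3, 37), (5, 1), (6, 18), (13, 9), (14, 9), (15, 25), (17, 22), (19, 13)])
v20: WRITE b=24  (b history now [(3, 37), (5, 1), (6, 18), (13, 9), (14, 9), (15, 25), (17, 22), (19, 13), (20, 24)])
READ b @v1: history=[(3, 37), (5, 1), (6, 18), (13, 9), (14, 9), (15, 25), (17, 22), (19, 13), (20, 24)] -> no version <= 1 -> NONE
v21: WRITE b=34  (b history now [(3, 37), (5, 1), (6, 18), (13, 9), (14, 9), (15, 25), (17, 22), (19, 13), (20, 24), (21, 34)])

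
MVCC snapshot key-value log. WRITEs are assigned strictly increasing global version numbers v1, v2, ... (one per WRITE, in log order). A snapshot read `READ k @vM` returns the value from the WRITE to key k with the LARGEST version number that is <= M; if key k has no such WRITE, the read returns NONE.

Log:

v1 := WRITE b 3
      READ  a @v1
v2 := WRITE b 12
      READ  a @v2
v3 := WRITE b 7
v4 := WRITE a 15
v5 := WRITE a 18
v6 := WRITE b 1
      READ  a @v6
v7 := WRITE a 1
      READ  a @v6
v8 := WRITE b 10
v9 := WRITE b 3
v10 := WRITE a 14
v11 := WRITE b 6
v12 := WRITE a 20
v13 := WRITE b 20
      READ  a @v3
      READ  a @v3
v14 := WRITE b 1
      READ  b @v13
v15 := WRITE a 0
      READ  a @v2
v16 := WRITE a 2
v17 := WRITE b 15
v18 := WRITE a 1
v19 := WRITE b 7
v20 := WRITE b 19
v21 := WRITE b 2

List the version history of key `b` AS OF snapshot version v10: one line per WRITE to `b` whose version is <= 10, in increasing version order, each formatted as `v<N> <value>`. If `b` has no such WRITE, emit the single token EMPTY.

Answer: v1 3
v2 12
v3 7
v6 1
v8 10
v9 3

Derivation:
Scan writes for key=b with version <= 10:
  v1 WRITE b 3 -> keep
  v2 WRITE b 12 -> keep
  v3 WRITE b 7 -> keep
  v4 WRITE a 15 -> skip
  v5 WRITE a 18 -> skip
  v6 WRITE b 1 -> keep
  v7 WRITE a 1 -> skip
  v8 WRITE b 10 -> keep
  v9 WRITE b 3 -> keep
  v10 WRITE a 14 -> skip
  v11 WRITE b 6 -> drop (> snap)
  v12 WRITE a 20 -> skip
  v13 WRITE b 20 -> drop (> snap)
  v14 WRITE b 1 -> drop (> snap)
  v15 WRITE a 0 -> skip
  v16 WRITE a 2 -> skip
  v17 WRITE b 15 -> drop (> snap)
  v18 WRITE a 1 -> skip
  v19 WRITE b 7 -> drop (> snap)
  v20 WRITE b 19 -> drop (> snap)
  v21 WRITE b 2 -> drop (> snap)
Collected: [(1, 3), (2, 12), (3, 7), (6, 1), (8, 10), (9, 3)]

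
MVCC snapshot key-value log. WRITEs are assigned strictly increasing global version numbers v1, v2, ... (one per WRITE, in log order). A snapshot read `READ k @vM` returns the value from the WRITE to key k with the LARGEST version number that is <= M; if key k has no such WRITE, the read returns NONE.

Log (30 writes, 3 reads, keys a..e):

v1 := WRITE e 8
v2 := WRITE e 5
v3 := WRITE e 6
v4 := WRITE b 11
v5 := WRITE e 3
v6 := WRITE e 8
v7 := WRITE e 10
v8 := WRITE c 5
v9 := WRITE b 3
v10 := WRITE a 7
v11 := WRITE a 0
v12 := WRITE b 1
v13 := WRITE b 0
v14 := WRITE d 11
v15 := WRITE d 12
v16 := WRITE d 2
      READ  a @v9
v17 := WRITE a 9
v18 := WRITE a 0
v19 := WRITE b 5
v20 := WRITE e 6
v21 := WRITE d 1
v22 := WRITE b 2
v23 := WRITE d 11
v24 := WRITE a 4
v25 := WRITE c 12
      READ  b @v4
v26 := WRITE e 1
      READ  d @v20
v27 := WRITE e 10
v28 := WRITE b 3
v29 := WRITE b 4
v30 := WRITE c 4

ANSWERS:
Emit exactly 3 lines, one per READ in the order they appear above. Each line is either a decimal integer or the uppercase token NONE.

v1: WRITE e=8  (e history now [(1, 8)])
v2: WRITE e=5  (e history now [(1, 8), (2, 5)])
v3: WRITE e=6  (e history now [(1, 8), (2, 5), (3, 6)])
v4: WRITE b=11  (b history now [(4, 11)])
v5: WRITE e=3  (e history now [(1, 8), (2, 5), (3, 6), (5, 3)])
v6: WRITE e=8  (e history now [(1, 8), (2, 5), (3, 6), (5, 3), (6, 8)])
v7: WRITE e=10  (e history now [(1, 8), (2, 5), (3, 6), (5, 3), (6, 8), (7, 10)])
v8: WRITE c=5  (c history now [(8, 5)])
v9: WRITE b=3  (b history now [(4, 11), (9, 3)])
v10: WRITE a=7  (a history now [(10, 7)])
v11: WRITE a=0  (a history now [(10, 7), (11, 0)])
v12: WRITE b=1  (b history now [(4, 11), (9, 3), (12, 1)])
v13: WRITE b=0  (b history now [(4, 11), (9, 3), (12, 1), (13, 0)])
v14: WRITE d=11  (d history now [(14, 11)])
v15: WRITE d=12  (d history now [(14, 11), (15, 12)])
v16: WRITE d=2  (d history now [(14, 11), (15, 12), (16, 2)])
READ a @v9: history=[(10, 7), (11, 0)] -> no version <= 9 -> NONE
v17: WRITE a=9  (a history now [(10, 7), (11, 0), (17, 9)])
v18: WRITE a=0  (a history now [(10, 7), (11, 0), (17, 9), (18, 0)])
v19: WRITE b=5  (b history now [(4, 11), (9, 3), (12, 1), (13, 0), (19, 5)])
v20: WRITE e=6  (e history now [(1, 8), (2, 5), (3, 6), (5, 3), (6, 8), (7, 10), (20, 6)])
v21: WRITE d=1  (d history now [(14, 11), (15, 12), (16, 2), (21, 1)])
v22: WRITE b=2  (b history now [(4, 11), (9, 3), (12, 1), (13, 0), (19, 5), (22, 2)])
v23: WRITE d=11  (d history now [(14, 11), (15, 12), (16, 2), (21, 1), (23, 11)])
v24: WRITE a=4  (a history now [(10, 7), (11, 0), (17, 9), (18, 0), (24, 4)])
v25: WRITE c=12  (c history now [(8, 5), (25, 12)])
READ b @v4: history=[(4, 11), (9, 3), (12, 1), (13, 0), (19, 5), (22, 2)] -> pick v4 -> 11
v26: WRITE e=1  (e history now [(1, 8), (2, 5), (3, 6), (5, 3), (6, 8), (7, 10), (20, 6), (26, 1)])
READ d @v20: history=[(14, 11), (15, 12), (16, 2), (21, 1), (23, 11)] -> pick v16 -> 2
v27: WRITE e=10  (e history now [(1, 8), (2, 5), (3, 6), (5, 3), (6, 8), (7, 10), (20, 6), (26, 1), (27, 10)])
v28: WRITE b=3  (b history now [(4, 11), (9, 3), (12, 1), (13, 0), (19, 5), (22, 2), (28, 3)])
v29: WRITE b=4  (b history now [(4, 11), (9, 3), (12, 1), (13, 0), (19, 5), (22, 2), (28, 3), (29, 4)])
v30: WRITE c=4  (c history now [(8, 5), (25, 12), (30, 4)])

Answer: NONE
11
2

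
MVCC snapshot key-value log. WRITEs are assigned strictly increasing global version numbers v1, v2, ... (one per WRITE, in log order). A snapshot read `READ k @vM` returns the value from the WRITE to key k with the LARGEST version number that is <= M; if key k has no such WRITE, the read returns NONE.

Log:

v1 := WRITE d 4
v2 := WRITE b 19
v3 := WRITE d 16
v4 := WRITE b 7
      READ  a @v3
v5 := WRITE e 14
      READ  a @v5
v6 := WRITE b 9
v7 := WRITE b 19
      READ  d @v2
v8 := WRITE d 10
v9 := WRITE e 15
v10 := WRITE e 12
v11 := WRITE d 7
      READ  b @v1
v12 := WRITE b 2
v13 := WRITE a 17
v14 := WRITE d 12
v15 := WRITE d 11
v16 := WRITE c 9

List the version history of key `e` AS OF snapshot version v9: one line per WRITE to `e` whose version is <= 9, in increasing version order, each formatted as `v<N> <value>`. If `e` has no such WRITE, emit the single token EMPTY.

Answer: v5 14
v9 15

Derivation:
Scan writes for key=e with version <= 9:
  v1 WRITE d 4 -> skip
  v2 WRITE b 19 -> skip
  v3 WRITE d 16 -> skip
  v4 WRITE b 7 -> skip
  v5 WRITE e 14 -> keep
  v6 WRITE b 9 -> skip
  v7 WRITE b 19 -> skip
  v8 WRITE d 10 -> skip
  v9 WRITE e 15 -> keep
  v10 WRITE e 12 -> drop (> snap)
  v11 WRITE d 7 -> skip
  v12 WRITE b 2 -> skip
  v13 WRITE a 17 -> skip
  v14 WRITE d 12 -> skip
  v15 WRITE d 11 -> skip
  v16 WRITE c 9 -> skip
Collected: [(5, 14), (9, 15)]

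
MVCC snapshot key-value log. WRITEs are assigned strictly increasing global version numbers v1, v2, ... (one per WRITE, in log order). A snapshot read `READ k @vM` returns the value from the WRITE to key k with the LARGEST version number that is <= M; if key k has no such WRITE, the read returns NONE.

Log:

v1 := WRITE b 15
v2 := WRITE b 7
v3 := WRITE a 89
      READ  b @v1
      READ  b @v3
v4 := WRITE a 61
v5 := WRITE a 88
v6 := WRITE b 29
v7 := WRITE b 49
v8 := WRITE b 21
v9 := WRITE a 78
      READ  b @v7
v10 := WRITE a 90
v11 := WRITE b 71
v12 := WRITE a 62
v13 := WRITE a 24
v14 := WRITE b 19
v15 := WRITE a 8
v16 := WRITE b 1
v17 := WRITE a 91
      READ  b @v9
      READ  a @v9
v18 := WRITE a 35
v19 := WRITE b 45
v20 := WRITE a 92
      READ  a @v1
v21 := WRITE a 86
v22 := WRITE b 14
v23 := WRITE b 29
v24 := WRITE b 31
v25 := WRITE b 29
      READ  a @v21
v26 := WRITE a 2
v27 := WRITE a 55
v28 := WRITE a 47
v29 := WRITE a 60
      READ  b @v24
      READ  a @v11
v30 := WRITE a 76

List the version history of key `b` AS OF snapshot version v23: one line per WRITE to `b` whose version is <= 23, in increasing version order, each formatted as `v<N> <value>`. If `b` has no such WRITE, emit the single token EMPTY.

Answer: v1 15
v2 7
v6 29
v7 49
v8 21
v11 71
v14 19
v16 1
v19 45
v22 14
v23 29

Derivation:
Scan writes for key=b with version <= 23:
  v1 WRITE b 15 -> keep
  v2 WRITE b 7 -> keep
  v3 WRITE a 89 -> skip
  v4 WRITE a 61 -> skip
  v5 WRITE a 88 -> skip
  v6 WRITE b 29 -> keep
  v7 WRITE b 49 -> keep
  v8 WRITE b 21 -> keep
  v9 WRITE a 78 -> skip
  v10 WRITE a 90 -> skip
  v11 WRITE b 71 -> keep
  v12 WRITE a 62 -> skip
  v13 WRITE a 24 -> skip
  v14 WRITE b 19 -> keep
  v15 WRITE a 8 -> skip
  v16 WRITE b 1 -> keep
  v17 WRITE a 91 -> skip
  v18 WRITE a 35 -> skip
  v19 WRITE b 45 -> keep
  v20 WRITE a 92 -> skip
  v21 WRITE a 86 -> skip
  v22 WRITE b 14 -> keep
  v23 WRITE b 29 -> keep
  v24 WRITE b 31 -> drop (> snap)
  v25 WRITE b 29 -> drop (> snap)
  v26 WRITE a 2 -> skip
  v27 WRITE a 55 -> skip
  v28 WRITE a 47 -> skip
  v29 WRITE a 60 -> skip
  v30 WRITE a 76 -> skip
Collected: [(1, 15), (2, 7), (6, 29), (7, 49), (8, 21), (11, 71), (14, 19), (16, 1), (19, 45), (22, 14), (23, 29)]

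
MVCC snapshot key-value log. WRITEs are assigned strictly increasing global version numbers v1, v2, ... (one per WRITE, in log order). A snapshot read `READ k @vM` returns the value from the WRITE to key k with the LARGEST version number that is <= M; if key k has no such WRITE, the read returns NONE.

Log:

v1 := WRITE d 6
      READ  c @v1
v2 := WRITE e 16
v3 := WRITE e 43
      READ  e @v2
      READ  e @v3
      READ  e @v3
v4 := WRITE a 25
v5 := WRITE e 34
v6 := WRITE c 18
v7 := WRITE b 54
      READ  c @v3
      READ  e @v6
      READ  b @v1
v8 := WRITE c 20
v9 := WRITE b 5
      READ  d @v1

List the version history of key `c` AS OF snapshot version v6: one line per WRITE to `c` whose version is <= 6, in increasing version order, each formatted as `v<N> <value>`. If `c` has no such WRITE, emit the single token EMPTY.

Answer: v6 18

Derivation:
Scan writes for key=c with version <= 6:
  v1 WRITE d 6 -> skip
  v2 WRITE e 16 -> skip
  v3 WRITE e 43 -> skip
  v4 WRITE a 25 -> skip
  v5 WRITE e 34 -> skip
  v6 WRITE c 18 -> keep
  v7 WRITE b 54 -> skip
  v8 WRITE c 20 -> drop (> snap)
  v9 WRITE b 5 -> skip
Collected: [(6, 18)]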